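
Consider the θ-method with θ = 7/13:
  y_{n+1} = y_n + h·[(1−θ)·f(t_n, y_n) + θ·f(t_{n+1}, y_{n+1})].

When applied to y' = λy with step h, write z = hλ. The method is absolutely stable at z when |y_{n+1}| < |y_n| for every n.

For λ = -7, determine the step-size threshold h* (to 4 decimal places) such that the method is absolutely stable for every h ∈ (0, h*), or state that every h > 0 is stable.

interval (−∞, 0). Any h>0 works for λ=-7.

Set f=λy, z=hλ:
  y_{n+1} = y_n + z·[6/13·y_n + 7/13·y_{n+1}] ⇒ (1 − 7/13z)y_{n+1} = (1 + 6/13z)y_n
  ⇒ R(z) = (1 + 6/13z)/(1 − 7/13z).

Need |R(x)|<1, x<0.
x=-1.18: |R|=0.2785
x=-2: |R|=0.0370
x=-10: |R|=0.5663
x=-100: |R|=0.8233
θ=7/13≥1/2 ⇒ |1+6/13x|<|1−7/13x| ∀x<0 ⇒ stable on all of ℝ⁻.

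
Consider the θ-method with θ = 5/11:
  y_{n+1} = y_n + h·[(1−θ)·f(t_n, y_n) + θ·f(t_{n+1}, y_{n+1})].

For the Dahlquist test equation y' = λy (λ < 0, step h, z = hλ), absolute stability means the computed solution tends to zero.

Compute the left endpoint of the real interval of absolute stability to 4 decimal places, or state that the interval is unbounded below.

z* = -22.0000.

On y'=λy, z=hλ:
  y_{n+1} = y_n + z·[6/11·y_n + 5/11·y_{n+1}] ⇒ (1 − 5/11z)y_{n+1} = (1 + 6/11z)y_n
  so R(z) = (1 + 6/11z)/(1 − 5/11z).

Need |R(x)|<1, x<0.
x=-0.89: |R|=0.3663
R=−1: 1+6/11x = −1+5/11x ⇒ -1/11x=2 ⇒ x=2/(-1/11)=-22.0000
Confirm numerically:
  x=-21.886: |R|=0.99905 <1
  x=-18.493: |R|=0.96610 <1
  x=-15.851: |R|=0.93187 <1
  x=-11.398: |R|=0.84407 <1
  x=-22.441: |R|=1.00358 >1
  x=-22.427: |R|=1.00347 >1
  x=-22.213: |R|=1.00174 >1
So |R|<1 on (-22.0000, 0).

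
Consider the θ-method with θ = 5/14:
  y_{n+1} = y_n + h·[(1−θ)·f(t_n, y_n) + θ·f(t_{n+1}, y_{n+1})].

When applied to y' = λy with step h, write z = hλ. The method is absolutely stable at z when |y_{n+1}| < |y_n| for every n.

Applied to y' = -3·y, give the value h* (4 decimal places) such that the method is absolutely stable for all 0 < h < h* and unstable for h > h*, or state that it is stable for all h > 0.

(-7.0000,0); λ=-3 ⇒ h* = (7)/3 = 2.3333.

Set f=λy, z=hλ:
  y_{n+1} = y_n + z·[9/14·y_n + 5/14·y_{n+1}] ⇒ (1 − 5/14z)y_{n+1} = (1 + 9/14z)y_n
  Hence R(z) = (1 + 9/14z)/(1 − 5/14z).

Need |R(x)|<1, x<0.
x=-0.5: |R|=0.5758
R=−1: 1+9/14x = −1+5/14x ⇒ -2/7x=2 ⇒ x=2/(-2/7)=-7.0000
Confirm numerically:
  x=-6.219: |R|=0.93072 <1
  x=-4.831: |R|=0.77261 <1
  x=-3.628: |R|=0.58034 <1
  x=-7.205: |R|=1.01639 >1
  x=-7.032: |R|=1.00260 >1
So |R|<1 on (-7.0000, 0).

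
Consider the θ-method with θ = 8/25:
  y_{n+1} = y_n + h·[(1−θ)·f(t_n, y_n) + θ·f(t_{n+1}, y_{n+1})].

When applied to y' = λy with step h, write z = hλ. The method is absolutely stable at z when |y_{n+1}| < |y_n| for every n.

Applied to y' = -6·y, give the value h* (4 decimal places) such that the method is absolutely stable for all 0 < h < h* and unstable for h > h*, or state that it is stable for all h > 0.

(-5.5556,0); λ=-6 ⇒ h* = (50/9)/6 = 0.9259.

Set f=λy, z=hλ:
  y_{n+1} = y_n + z·[17/25·y_n + 8/25·y_{n+1}] ⇒ (1 − 8/25z)y_{n+1} = (1 + 17/25z)y_n
  R(z) = (1 + 17/25z)/(1 − 8/25z).

Boundary: |R(x)|=1, x<0.
x=-1.3: |R|=0.0819
R=−1: 1+17/25x = −1+8/25x ⇒ -9/25x=2 ⇒ x=2/(-9/25)=-5.5556
Confirm numerically:
  x=-4.999: |R|=0.92293 <1
  x=-4.726: |R|=0.88113 <1
  x=-2.504: |R|=0.39012 <1
  x=-6.002: |R|=1.05503 >1
  x=-5.971: |R|=1.05138 >1
  x=-5.810: |R|=1.03204 >1
So |R|<1 on (-5.5556, 0).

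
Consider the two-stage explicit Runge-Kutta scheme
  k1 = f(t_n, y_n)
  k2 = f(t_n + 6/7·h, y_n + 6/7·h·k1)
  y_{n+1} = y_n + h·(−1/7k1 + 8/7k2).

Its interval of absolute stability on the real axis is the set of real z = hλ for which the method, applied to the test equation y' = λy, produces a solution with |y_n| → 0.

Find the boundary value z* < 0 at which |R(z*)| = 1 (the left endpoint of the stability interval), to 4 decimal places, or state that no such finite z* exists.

With y'=λy (z=hλ):
  k1=λy_n ⇒ h·k1=z·y_n;  k2=λ(1+6/7z)y_n ⇒ h·k2=z(1+6/7z)y_n
  y_{n+1}/y_n = 1 − 1/7z + 8/7z(1+6/7z) = 1 + z + 48/49z²
  R(z) = 1 + z + 48/49z².

Boundary: |R(x)|=1, x<0.
x=-1.7: |R|=2.1310
R=1: x+48/49x²=0 ⇒ x=−49/48=-1.0208; min R=1−1/(4·48/49)=0.7448>−1
Confirm numerically:
  x=-0.857: |R|=0.86246 <1
  x=-0.750: |R|=0.80102 <1
  x=-0.639: |R|=0.76099 <1
  x=-1.189: |R|=1.19587 >1
  x=-1.177: |R|=1.18006 >1
Interval (-1.0208, 0).

left endpoint -1.0208.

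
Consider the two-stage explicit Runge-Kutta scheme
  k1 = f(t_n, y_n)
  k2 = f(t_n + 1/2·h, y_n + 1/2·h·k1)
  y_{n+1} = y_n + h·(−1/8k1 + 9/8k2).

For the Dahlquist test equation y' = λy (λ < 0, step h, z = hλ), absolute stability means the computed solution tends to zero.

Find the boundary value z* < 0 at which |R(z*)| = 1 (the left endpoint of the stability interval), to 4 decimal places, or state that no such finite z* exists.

With y'=λy (z=hλ):
  k1=λy_n ⇒ h·k1=z·y_n;  k2=λ(1+1/2z)y_n ⇒ h·k2=z(1+1/2z)y_n
  y_{n+1}/y_n = 1 − 1/8z + 9/8z(1+1/2z) = 1 + z + 9/16z²
  ⇒ R(z) = 1 + z + 9/16z².

Solve |R(x)|<1 on ℝ⁻.
x=-0.49: |R|=0.6451
R=1: x+9/16x²=0 ⇒ x=−16/9=-1.7778; min R=1−1/(4·9/16)=0.5556>−1
Confirm numerically:
  x=-1.638: |R|=0.87121 <1
  x=-1.597: |R|=0.83761 <1
  x=-1.324: |R|=0.66205 <1
  x=-0.925: |R|=0.55629 <1
  x=-2.217: |R|=1.54774 >1
  x=-2.079: |R|=1.35226 >1
  x=-1.954: |R|=1.19369 >1
So |R|<1 on (-1.7778, 0).

z* = -1.7778.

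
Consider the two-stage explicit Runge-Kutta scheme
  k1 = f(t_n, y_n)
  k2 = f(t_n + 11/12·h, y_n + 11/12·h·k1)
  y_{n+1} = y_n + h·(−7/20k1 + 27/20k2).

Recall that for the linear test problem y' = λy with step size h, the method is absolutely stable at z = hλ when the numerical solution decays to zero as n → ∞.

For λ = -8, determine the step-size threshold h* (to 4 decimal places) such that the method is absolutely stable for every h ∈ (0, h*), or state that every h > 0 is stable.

(-0.8081,0); λ=-8 ⇒ h* = (80/99)/8 = 0.1010.

Test eqn y'=λy, z=hλ:
  k1=λy_n ⇒ h·k1=z·y_n;  k2=λ(1+11/12z)y_n ⇒ h·k2=z(1+11/12z)y_n
  y_{n+1}/y_n = 1 − 7/20z + 27/20z(1+11/12z) = 1 + z + 99/80z²
  Hence R(z) = 1 + z + 99/80z².

Need |R(x)|<1, x<0.
x=-1.03: |R|=1.2829
R=1: x+99/80x²=0 ⇒ x=−80/99=-0.8081; min R=1−1/(4·99/80)=0.7980>−1
Confirm numerically:
  x=-0.626: |R|=0.85895 <1
  x=-0.624: |R|=0.85785 <1
  x=-0.453: |R|=0.80095 <1
  x=-0.415: |R|=0.79813 <1
  x=-1.189: |R|=1.56048 >1
  x=-0.975: |R|=1.20140 >1
So |R|<1 on (-0.8081, 0).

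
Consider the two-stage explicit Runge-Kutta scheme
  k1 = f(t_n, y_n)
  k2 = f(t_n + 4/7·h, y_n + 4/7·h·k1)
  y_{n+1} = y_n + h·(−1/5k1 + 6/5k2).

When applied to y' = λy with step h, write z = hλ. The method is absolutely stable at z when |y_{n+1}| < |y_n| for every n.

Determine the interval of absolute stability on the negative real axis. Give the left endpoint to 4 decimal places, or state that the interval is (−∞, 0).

(-1.4583, 0).

Set f=λy, z=hλ:
  k1=λy_n ⇒ h·k1=z·y_n;  k2=λ(1+4/7z)y_n ⇒ h·k2=z(1+4/7z)y_n
  y_{n+1}/y_n = 1 − 1/5z + 6/5z(1+4/7z) = 1 + z + 24/35z²
  Hence R(z) = 1 + z + 24/35z².

Solve |R(x)|<1 on ℝ⁻.
x=-0.92: |R|=0.6604
R=1: x+24/35x²=0 ⇒ x=−35/24=-1.4583; min R=1−1/(4·24/35)=0.6354>−1
Confirm numerically:
  x=-1.121: |R|=0.74070 <1
  x=-1.086: |R|=0.72273 <1
  x=-1.077: |R|=0.71838 <1
  x=-1.836: |R|=1.47547 >1
  x=-1.649: |R|=1.21559 >1
  x=-1.597: |R|=1.15185 >1
Stable set (-1.4583, 0).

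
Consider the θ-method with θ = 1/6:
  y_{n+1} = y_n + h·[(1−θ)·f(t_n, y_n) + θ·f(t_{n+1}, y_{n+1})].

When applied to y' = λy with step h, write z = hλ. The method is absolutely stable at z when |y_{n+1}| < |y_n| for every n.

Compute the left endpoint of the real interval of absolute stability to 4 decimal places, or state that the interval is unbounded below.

left endpoint -3.0000.

Set f=λy, z=hλ:
  y_{n+1} = y_n + z·[5/6·y_n + 1/6·y_{n+1}] ⇒ (1 − 1/6z)y_{n+1} = (1 + 5/6z)y_n
  so R(z) = (1 + 5/6z)/(1 − 1/6z).

Need |R(x)|<1, x<0.
x=-0.38: |R|=0.6426
R=−1: 1+5/6x = −1+1/6x ⇒ -2/3x=2 ⇒ x=2/(-2/3)=-3.0000
Confirm numerically:
  x=-2.406: |R|=0.71734 <1
  x=-2.261: |R|=0.64217 <1
  x=-1.604: |R|=0.26565 <1
  x=-1.303: |R|=0.07052 <1
  x=-3.410: |R|=1.17428 >1
  x=-3.171: |R|=1.07458 >1
  x=-3.048: |R|=1.02122 >1
Stable set (-3.0000, 0).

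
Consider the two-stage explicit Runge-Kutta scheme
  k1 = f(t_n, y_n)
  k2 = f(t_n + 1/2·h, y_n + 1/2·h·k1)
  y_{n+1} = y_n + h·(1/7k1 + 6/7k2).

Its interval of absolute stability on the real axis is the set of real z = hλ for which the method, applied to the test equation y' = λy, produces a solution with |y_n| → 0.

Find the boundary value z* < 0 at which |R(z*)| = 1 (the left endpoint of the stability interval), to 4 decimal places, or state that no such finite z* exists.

Test eqn y'=λy, z=hλ:
  k1=λy_n ⇒ h·k1=z·y_n;  k2=λ(1+1/2z)y_n ⇒ h·k2=z(1+1/2z)y_n
  y_{n+1}/y_n = 1 + 1/7z + 6/7z(1+1/2z) = 1 + z + 3/7z²
  so R(z) = 1 + z + 3/7z².

Solve |R(x)|<1 on ℝ⁻.
x=-0.69: |R|=0.5140
R=1: x+3/7x²=0 ⇒ x=−7/3=-2.3333; min R=1−1/(4·3/7)=0.4167>−1
Confirm numerically:
  x=-2.299: |R|=0.96617 <1
  x=-2.070: |R|=0.76639 <1
  x=-1.050: |R|=0.42250 <1
  x=-2.576: |R|=1.26790 >1
  x=-2.428: |R|=1.09851 >1
Stable set (-2.3333, 0).

left endpoint -2.3333.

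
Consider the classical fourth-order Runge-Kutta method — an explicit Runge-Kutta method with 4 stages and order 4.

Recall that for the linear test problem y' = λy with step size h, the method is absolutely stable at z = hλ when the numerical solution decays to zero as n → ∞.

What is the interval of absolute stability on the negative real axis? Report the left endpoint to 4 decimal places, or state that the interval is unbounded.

With y'=λy (z=hλ):
  order 4, 4-stage ⇒ R(z)=1+z+z^2/2+z^3/6+z^4/24
  (e.g. R(-0.73)=0.48345, |R|=0.48345)

Need |R(x)|<1, x<0.
x=-0.73: |R|=0.4834
|R(-1.93)|=0.3124 |R(-1.54)|=0.2714 |R(-1.3)|=0.2978
Bisect:
  x_lo=-3.4628 |R|=2.6034  x_hi=-0.3387 |R|=0.7128
  mid=-1.90075 |R|=0.30502 →hi
  mid=-2.68180 |R|=0.85485 →hi
  mid=-3.07232 |R|=1.52631 →lo
  mid=-2.87706 |R|=1.14741 →lo
  mid=-2.77943 |R|=0.99120 →hi
  mid=-2.82825 |R|=1.06671 →lo
  mid=-2.80384 |R|=1.02832 →lo
  mid=-2.79163 |R|=1.00960 →lo
  mid=-2.78553 |R|=1.00036 →lo
  ...
  [-2.78534,-2.78515] ⇒ x*=-2.7853
Interval (-2.7853, 0).

z∈(-2.7853,0).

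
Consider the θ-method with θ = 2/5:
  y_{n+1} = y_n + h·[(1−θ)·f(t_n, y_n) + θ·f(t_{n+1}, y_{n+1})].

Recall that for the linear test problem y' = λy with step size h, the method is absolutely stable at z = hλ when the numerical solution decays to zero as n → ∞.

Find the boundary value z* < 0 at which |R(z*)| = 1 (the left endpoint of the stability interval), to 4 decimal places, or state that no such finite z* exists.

z* = -10.0000.

On y'=λy, z=hλ:
  y_{n+1} = y_n + z·[3/5·y_n + 2/5·y_{n+1}] ⇒ (1 − 2/5z)y_{n+1} = (1 + 3/5z)y_n
  so R(z) = (1 + 3/5z)/(1 − 2/5z).

Boundary: |R(x)|=1, x<0.
x=-0.65: |R|=0.4841
R=−1: 1+3/5x = −1+2/5x ⇒ -1/5x=2 ⇒ x=2/(-1/5)=-10.0000
Confirm numerically:
  x=-5.807: |R|=0.74762 <1
  x=-5.645: |R|=0.73266 <1
  x=-5.444: |R|=0.71324 <1
  x=-10.175: |R|=1.00690 >1
  x=-10.039: |R|=1.00156 >1
So |R|<1 on (-10.0000, 0).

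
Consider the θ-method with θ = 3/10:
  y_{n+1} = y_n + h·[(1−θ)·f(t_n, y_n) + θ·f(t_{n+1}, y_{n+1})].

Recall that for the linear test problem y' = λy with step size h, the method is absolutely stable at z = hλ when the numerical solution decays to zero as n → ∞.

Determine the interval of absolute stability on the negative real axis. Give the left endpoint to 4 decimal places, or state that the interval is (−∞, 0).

With y'=λy (z=hλ):
  y_{n+1} = y_n + z·[7/10·y_n + 3/10·y_{n+1}] ⇒ (1 − 3/10z)y_{n+1} = (1 + 7/10z)y_n
  Hence R(z) = (1 + 7/10z)/(1 − 3/10z).

Need |R(x)|<1, x<0.
x=-1.16: |R|=0.1395
R=−1: 1+7/10x = −1+3/10x ⇒ -2/5x=2 ⇒ x=2/(-2/5)=-5.0000
Confirm numerically:
  x=-4.757: |R|=0.95995 <1
  x=-4.075: |R|=0.83352 <1
  x=-2.919: |R|=0.55622 <1
  x=-2.328: |R|=0.37070 <1
  x=-5.596: |R|=1.08900 >1
  x=-5.117: |R|=1.01846 >1
So |R|<1 on (-5.0000, 0).

z∈(-5.0000,0).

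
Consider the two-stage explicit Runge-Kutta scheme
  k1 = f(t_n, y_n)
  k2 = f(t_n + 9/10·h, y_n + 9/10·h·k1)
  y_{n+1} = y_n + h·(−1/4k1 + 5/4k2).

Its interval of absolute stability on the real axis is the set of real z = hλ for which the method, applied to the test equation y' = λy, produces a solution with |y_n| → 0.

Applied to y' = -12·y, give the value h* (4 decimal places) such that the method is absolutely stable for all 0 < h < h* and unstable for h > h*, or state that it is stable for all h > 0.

With y'=λy (z=hλ):
  k1=λy_n ⇒ h·k1=z·y_n;  k2=λ(1+9/10z)y_n ⇒ h·k2=z(1+9/10z)y_n
  y_{n+1}/y_n = 1 − 1/4z + 5/4z(1+9/10z) = 1 + z + 9/8z²
  ⇒ R(z) = 1 + z + 9/8z².

Boundary: |R(x)|=1, x<0.
x=-1.23: |R|=1.4720
R=1: x+9/8x²=0 ⇒ x=−8/9=-0.8889; min R=1−1/(4·9/8)=0.7778>−1
Confirm numerically:
  x=-0.651: |R|=0.82578 <1
  x=-0.513: |R|=0.78307 <1
  x=-0.487: |R|=0.77982 <1
  x=-0.374: |R|=0.78336 <1
  x=-1.146: |R|=1.33148 >1
  x=-1.057: |R|=1.19991 >1
So |R|<1 on (-0.8889, 0).

(-0.8889,0); λ=-12 ⇒ h* = (8/9)/12 = 0.0741.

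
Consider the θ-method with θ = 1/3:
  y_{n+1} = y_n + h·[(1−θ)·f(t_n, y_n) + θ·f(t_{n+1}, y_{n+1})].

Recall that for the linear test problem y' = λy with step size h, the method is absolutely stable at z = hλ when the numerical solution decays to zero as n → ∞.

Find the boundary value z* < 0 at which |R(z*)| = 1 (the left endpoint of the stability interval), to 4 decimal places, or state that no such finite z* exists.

z* = -6.0000.

On y'=λy, z=hλ:
  y_{n+1} = y_n + z·[2/3·y_n + 1/3·y_{n+1}] ⇒ (1 − 1/3z)y_{n+1} = (1 + 2/3z)y_n
  Hence R(z) = (1 + 2/3z)/(1 − 1/3z).

Boundary: |R(x)|=1, x<0.
x=-1.17: |R|=0.1583
R=−1: 1+2/3x = −1+1/3x ⇒ -1/3x=2 ⇒ x=2/(-1/3)=-6.0000
Confirm numerically:
  x=-4.789: |R|=0.84452 <1
  x=-3.077: |R|=0.51901 <1
  x=-2.993: |R|=0.49825 <1
  x=-6.448: |R|=1.04742 >1
  x=-6.191: |R|=1.02078 >1
  x=-6.083: |R|=1.00914 >1
Stable set (-6.0000, 0).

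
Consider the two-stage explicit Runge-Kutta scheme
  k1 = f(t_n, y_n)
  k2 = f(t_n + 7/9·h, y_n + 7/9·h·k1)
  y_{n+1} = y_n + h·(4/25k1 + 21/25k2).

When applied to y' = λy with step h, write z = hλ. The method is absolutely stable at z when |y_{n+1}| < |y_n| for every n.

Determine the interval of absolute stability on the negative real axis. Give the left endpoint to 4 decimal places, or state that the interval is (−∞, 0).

With y'=λy (z=hλ):
  k1=λy_n ⇒ h·k1=z·y_n;  k2=λ(1+7/9z)y_n ⇒ h·k2=z(1+7/9z)y_n
  y_{n+1}/y_n = 1 + 4/25z + 21/25z(1+7/9z) = 1 + z + 49/75z²
  ⇒ R(z) = 1 + z + 49/75z².

Solve |R(x)|<1 on ℝ⁻.
x=-0.7: |R|=0.6201
R=1: x+49/75x²=0 ⇒ x=−75/49=-1.5306; min R=1−1/(4·49/75)=0.6173>−1
Confirm numerically:
  x=-1.329: |R|=0.82494 <1
  x=-0.898: |R|=0.62885 <1
  x=-0.796: |R|=0.61796 <1
  x=-1.907: |R|=1.46894 >1
  x=-1.846: |R|=1.38037 >1
Interval (-1.5306, 0).

(-1.5306, 0).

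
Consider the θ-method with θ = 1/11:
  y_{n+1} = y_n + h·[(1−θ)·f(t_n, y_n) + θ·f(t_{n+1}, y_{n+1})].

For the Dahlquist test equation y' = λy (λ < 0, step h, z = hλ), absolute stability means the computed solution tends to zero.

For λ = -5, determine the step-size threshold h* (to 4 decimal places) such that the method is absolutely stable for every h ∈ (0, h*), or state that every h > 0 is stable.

(-2.4444,0); λ=-5 ⇒ h* = (22/9)/5 = 0.4889.

Test eqn y'=λy, z=hλ:
  y_{n+1} = y_n + z·[10/11·y_n + 1/11·y_{n+1}] ⇒ (1 − 1/11z)y_{n+1} = (1 + 10/11z)y_n
  Hence R(z) = (1 + 10/11z)/(1 − 1/11z).

Find x<0 with |R(x)|<1.
x=-1.53: |R|=0.3432
R=−1: 1+10/11x = −1+1/11x ⇒ -9/11x=2 ⇒ x=2/(-9/11)=-2.4444
Confirm numerically:
  x=-2.095: |R|=0.75983 <1
  x=-1.913: |R|=0.62960 <1
  x=-1.662: |R|=0.44385 <1
  x=-1.072: |R|=0.02319 <1
  x=-3.026: |R|=1.37316 >1
  x=-2.841: |R|=1.25786 >1
  x=-2.600: |R|=1.10294 >1
Stable set (-2.4444, 0).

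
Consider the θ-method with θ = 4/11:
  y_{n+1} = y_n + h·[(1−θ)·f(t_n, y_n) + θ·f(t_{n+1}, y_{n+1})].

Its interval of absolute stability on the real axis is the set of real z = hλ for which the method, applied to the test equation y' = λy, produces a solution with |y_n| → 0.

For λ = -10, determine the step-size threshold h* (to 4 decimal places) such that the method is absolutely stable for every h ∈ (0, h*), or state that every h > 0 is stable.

Set f=λy, z=hλ:
  y_{n+1} = y_n + z·[7/11·y_n + 4/11·y_{n+1}] ⇒ (1 − 4/11z)y_{n+1} = (1 + 7/11z)y_n
  R(z) = (1 + 7/11z)/(1 − 4/11z).

Solve |R(x)|<1 on ℝ⁻.
x=-0.49: |R|=0.5841
R=−1: 1+7/11x = −1+4/11x ⇒ -3/11x=2 ⇒ x=2/(-3/11)=-7.3333
Confirm numerically:
  x=-5.612: |R|=0.84561 <1
  x=-4.831: |R|=0.75244 <1
  x=-4.673: |R|=0.73121 <1
  x=-7.715: |R|=1.02735 >1
  x=-7.573: |R|=1.01741 >1
  x=-7.377: |R|=1.00323 >1
So |R|<1 on (-7.3333, 0).

(-7.3333,0); λ=-10 ⇒ h* = (22/3)/10 = 0.7333.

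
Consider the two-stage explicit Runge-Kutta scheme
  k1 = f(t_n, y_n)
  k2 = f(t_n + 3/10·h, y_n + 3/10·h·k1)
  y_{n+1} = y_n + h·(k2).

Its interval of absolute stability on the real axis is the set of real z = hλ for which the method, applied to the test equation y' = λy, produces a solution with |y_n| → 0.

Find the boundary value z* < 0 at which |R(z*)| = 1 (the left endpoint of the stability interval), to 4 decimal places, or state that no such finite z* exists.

z* = -3.3333.

On y'=λy, z=hλ:
  k1=λy_n ⇒ h·k1=z·y_n;  k2=λ(1+3/10z)y_n ⇒ h·k2=z(1+3/10z)y_n
  y_{n+1}/y_n = 1 + z(1+3/10z) = 1 + z + 3/10z²
  so R(z) = 1 + z + 3/10z².

Need |R(x)|<1, x<0.
x=-1.57: |R|=0.1695
R=1: x+3/10x²=0 ⇒ x=−10/3=-3.3333; min R=1−1/(4·3/10)=0.1667>−1
Confirm numerically:
  x=-3.193: |R|=0.86557 <1
  x=-3.033: |R|=0.72673 <1
  x=-2.855: |R|=0.59031 <1
  x=-3.761: |R|=1.48254 >1
  x=-3.414: |R|=1.08262 >1
Stable set (-3.3333, 0).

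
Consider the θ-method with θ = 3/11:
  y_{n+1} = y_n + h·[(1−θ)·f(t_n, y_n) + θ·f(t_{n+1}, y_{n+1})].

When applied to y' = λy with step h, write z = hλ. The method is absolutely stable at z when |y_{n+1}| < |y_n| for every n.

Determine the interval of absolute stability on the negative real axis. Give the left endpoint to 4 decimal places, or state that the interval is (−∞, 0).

z∈(-4.4000,0).

With y'=λy (z=hλ):
  y_{n+1} = y_n + z·[8/11·y_n + 3/11·y_{n+1}] ⇒ (1 − 3/11z)y_{n+1} = (1 + 8/11z)y_n
  Hence R(z) = (1 + 8/11z)/(1 − 3/11z).

Boundary: |R(x)|=1, x<0.
x=-0.66: |R|=0.4407
R=−1: 1+8/11x = −1+3/11x ⇒ -5/11x=2 ⇒ x=2/(-5/11)=-4.4000
Confirm numerically:
  x=-3.058: |R|=0.66739 <1
  x=-3.002: |R|=0.65060 <1
  x=-2.647: |R|=0.53725 <1
  x=-1.843: |R|=0.22651 <1
  x=-4.987: |R|=1.11305 >1
  x=-4.922: |R|=1.10130 >1
  x=-4.467: |R|=1.01373 >1
Interval (-4.4000, 0).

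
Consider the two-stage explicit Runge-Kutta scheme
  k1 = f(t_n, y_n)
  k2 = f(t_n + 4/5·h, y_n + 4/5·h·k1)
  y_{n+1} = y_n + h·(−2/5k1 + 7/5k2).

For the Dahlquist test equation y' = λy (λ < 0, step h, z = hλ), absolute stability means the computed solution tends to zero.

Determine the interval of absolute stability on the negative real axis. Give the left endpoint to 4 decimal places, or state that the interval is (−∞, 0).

(-0.8929, 0).

Set f=λy, z=hλ:
  k1=λy_n ⇒ h·k1=z·y_n;  k2=λ(1+4/5z)y_n ⇒ h·k2=z(1+4/5z)y_n
  y_{n+1}/y_n = 1 − 2/5z + 7/5z(1+4/5z) = 1 + z + 28/25z²
  Hence R(z) = 1 + z + 28/25z².

Boundary: |R(x)|=1, x<0.
x=-0.84: |R|=0.9503
R=1: x+28/25x²=0 ⇒ x=−25/28=-0.8929; min R=1−1/(4·28/25)=0.7768>−1
Confirm numerically:
  x=-0.840: |R|=0.95027 <1
  x=-0.610: |R|=0.80675 <1
  x=-0.585: |R|=0.79829 <1
  x=-1.252: |R|=1.50360 >1
  x=-1.240: |R|=1.48211 >1
  x=-1.079: |R|=1.22495 >1
Stable set (-0.8929, 0).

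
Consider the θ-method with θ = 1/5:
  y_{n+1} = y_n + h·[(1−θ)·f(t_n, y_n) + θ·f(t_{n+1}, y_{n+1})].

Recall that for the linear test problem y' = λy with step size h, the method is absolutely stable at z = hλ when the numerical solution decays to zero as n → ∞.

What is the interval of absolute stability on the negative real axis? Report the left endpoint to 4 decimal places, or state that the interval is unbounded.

Set f=λy, z=hλ:
  y_{n+1} = y_n + z·[4/5·y_n + 1/5·y_{n+1}] ⇒ (1 − 1/5z)y_{n+1} = (1 + 4/5z)y_n
  R(z) = (1 + 4/5z)/(1 − 1/5z).

Need |R(x)|<1, x<0.
x=-1.43: |R|=0.1120
R=−1: 1+4/5x = −1+1/5x ⇒ -3/5x=2 ⇒ x=2/(-3/5)=-3.3333
Confirm numerically:
  x=-2.920: |R|=0.84343 <1
  x=-1.704: |R|=0.27088 <1
  x=-1.427: |R|=0.11016 <1
  x=-3.814: |R|=1.16360 >1
  x=-3.755: |R|=1.14449 >1
  x=-3.689: |R|=1.12280 >1
Interval (-3.3333, 0).

z∈(-3.3333,0).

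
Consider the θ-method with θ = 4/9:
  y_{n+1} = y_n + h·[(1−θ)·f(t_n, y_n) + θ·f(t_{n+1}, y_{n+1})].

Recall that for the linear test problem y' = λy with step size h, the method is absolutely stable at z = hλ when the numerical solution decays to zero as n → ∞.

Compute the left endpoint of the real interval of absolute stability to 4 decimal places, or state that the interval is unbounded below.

left endpoint -18.0000.

On y'=λy, z=hλ:
  y_{n+1} = y_n + z·[5/9·y_n + 4/9·y_{n+1}] ⇒ (1 − 4/9z)y_{n+1} = (1 + 5/9z)y_n
  R(z) = (1 + 5/9z)/(1 − 4/9z).

Boundary: |R(x)|=1, x<0.
x=-1.01: |R|=0.3029
R=−1: 1+5/9x = −1+4/9x ⇒ -1/9x=2 ⇒ x=2/(-1/9)=-18.0000
Confirm numerically:
  x=-11.089: |R|=0.87047 <1
  x=-10.441: |R|=0.85110 <1
  x=-9.756: |R|=0.82834 <1
  x=-8.256: |R|=0.76813 <1
  x=-18.589: |R|=1.00707 >1
  x=-18.548: |R|=1.00659 >1
Interval (-18.0000, 0).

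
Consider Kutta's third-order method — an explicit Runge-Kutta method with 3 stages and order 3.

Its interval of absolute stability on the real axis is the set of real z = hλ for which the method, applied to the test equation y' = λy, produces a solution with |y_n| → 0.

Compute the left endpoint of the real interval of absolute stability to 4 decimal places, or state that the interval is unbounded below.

On y'=λy, z=hλ:
  order 3, 3-stage ⇒ R(z)=1+z+z^2/2+z^3/6
  (e.g. R(-1.36)=0.14556, |R|=0.14556)

Find x<0 with |R(x)|<1.
x=-1.36: |R|=0.1456
|R(-2.58)|=1.1141 |R(-1.63)|=0.0233 |R(-1.01)|=0.3283
Bisect:
  x_lo=-3.0814 |R|=2.2103  x_hi=-0.3091 |R|=0.7338
  mid=-1.69526 |R|=0.07031 →hi
  mid=-2.38835 |R|=0.80685 →hi
  mid=-2.73489 |R|=1.40441 →lo
  mid=-2.56162 |R|=1.08219 →lo
  mid=-2.47498 |R|=0.93898 →hi
  mid=-2.51830 |R|=1.00916 →lo
  mid=-2.49664 |R|=0.97372 →hi
  mid=-2.50747 |R|=0.99135 →hi
  mid=-2.51289 |R|=1.00023 →lo
  ...
  [-2.51289,-2.51272] ⇒ x*=-2.5127
So |R|<1 on (-2.5127, 0).

z* = -2.5127.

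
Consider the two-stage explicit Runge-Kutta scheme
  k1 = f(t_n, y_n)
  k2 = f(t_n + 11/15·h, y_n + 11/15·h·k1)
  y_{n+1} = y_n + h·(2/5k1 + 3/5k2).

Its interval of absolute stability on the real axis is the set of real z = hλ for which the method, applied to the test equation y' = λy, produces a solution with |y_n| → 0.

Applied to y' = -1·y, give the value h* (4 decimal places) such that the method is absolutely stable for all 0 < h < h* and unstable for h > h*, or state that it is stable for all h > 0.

(-2.2727,0); λ=-1 ⇒ h* = (25/11)/1 = 2.2727.

With y'=λy (z=hλ):
  k1=λy_n ⇒ h·k1=z·y_n;  k2=λ(1+11/15z)y_n ⇒ h·k2=z(1+11/15z)y_n
  y_{n+1}/y_n = 1 + 2/5z + 3/5z(1+11/15z) = 1 + z + 11/25z²
  R(z) = 1 + z + 11/25z².

Need |R(x)|<1, x<0.
x=-0.35: |R|=0.7039
R=1: x+11/25x²=0 ⇒ x=−25/11=-2.2727; min R=1−1/(4·11/25)=0.4318>−1
Confirm numerically:
  x=-1.855: |R|=0.65905 <1
  x=-1.841: |R|=0.65028 <1
  x=-1.172: |R|=0.43238 <1
  x=-0.944: |R|=0.44810 <1
  x=-2.699: |R|=1.50622 >1
  x=-2.611: |R|=1.38862 >1
  x=-2.367: |R|=1.09818 >1
So |R|<1 on (-2.2727, 0).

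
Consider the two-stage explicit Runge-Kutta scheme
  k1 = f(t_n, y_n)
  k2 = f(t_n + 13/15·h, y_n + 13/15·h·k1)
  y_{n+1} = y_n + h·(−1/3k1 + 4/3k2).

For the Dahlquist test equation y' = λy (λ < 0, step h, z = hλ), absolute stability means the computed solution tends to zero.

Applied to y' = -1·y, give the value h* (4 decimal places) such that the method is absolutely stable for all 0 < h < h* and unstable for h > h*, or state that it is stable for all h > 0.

(-0.8654,0); λ=-1 ⇒ h* = (45/52)/1 = 0.8654.

With y'=λy (z=hλ):
  k1=λy_n ⇒ h·k1=z·y_n;  k2=λ(1+13/15z)y_n ⇒ h·k2=z(1+13/15z)y_n
  y_{n+1}/y_n = 1 − 1/3z + 4/3z(1+13/15z) = 1 + z + 52/45z²
  ⇒ R(z) = 1 + z + 52/45z².

Solve |R(x)|<1 on ℝ⁻.
x=-1.16: |R|=1.3949
R=1: x+52/45x²=0 ⇒ x=−45/52=-0.8654; min R=1−1/(4·52/45)=0.7837>−1
Confirm numerically:
  x=-0.797: |R|=0.93702 <1
  x=-0.622: |R|=0.82507 <1
  x=-0.618: |R|=0.82333 <1
  x=-0.390: |R|=0.78576 <1
  x=-1.077: |R|=1.26336 >1
  x=-1.023: |R|=1.18632 >1
  x=-0.896: |R|=1.03170 >1
Interval (-0.8654, 0).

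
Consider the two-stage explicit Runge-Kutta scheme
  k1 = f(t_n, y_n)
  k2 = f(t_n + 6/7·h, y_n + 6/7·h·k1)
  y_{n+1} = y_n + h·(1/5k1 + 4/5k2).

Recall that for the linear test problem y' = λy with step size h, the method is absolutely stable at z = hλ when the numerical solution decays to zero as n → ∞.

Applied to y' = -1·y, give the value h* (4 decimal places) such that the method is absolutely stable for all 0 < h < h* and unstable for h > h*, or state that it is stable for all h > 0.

Test eqn y'=λy, z=hλ:
  k1=λy_n ⇒ h·k1=z·y_n;  k2=λ(1+6/7z)y_n ⇒ h·k2=z(1+6/7z)y_n
  y_{n+1}/y_n = 1 + 1/5z + 4/5z(1+6/7z) = 1 + z + 24/35z²
  ⇒ R(z) = 1 + z + 24/35z².

Boundary: |R(x)|=1, x<0.
x=-1.34: |R|=0.8913
R=1: x+24/35x²=0 ⇒ x=−35/24=-1.4583; min R=1−1/(4·24/35)=0.6354>−1
Confirm numerically:
  x=-1.435: |R|=0.97704 <1
  x=-1.327: |R|=0.88049 <1
  x=-0.751: |R|=0.63574 <1
  x=-0.665: |R|=0.63824 <1
  x=-2.049: |R|=1.82990 >1
  x=-1.908: |R|=1.58832 >1
  x=-1.599: |R|=1.15423 >1
So |R|<1 on (-1.4583, 0).

(-1.4583,0); λ=-1 ⇒ h* = (35/24)/1 = 1.4583.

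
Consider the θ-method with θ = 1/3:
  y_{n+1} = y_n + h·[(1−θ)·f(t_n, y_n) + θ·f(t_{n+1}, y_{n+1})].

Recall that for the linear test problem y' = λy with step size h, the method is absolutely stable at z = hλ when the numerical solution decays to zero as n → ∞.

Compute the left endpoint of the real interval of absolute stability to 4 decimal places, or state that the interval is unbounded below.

Test eqn y'=λy, z=hλ:
  y_{n+1} = y_n + z·[2/3·y_n + 1/3·y_{n+1}] ⇒ (1 − 1/3z)y_{n+1} = (1 + 2/3z)y_n
  so R(z) = (1 + 2/3z)/(1 − 1/3z).

Need |R(x)|<1, x<0.
x=-1.21: |R|=0.1378
R=−1: 1+2/3x = −1+1/3x ⇒ -1/3x=2 ⇒ x=2/(-1/3)=-6.0000
Confirm numerically:
  x=-4.188: |R|=0.74791 <1
  x=-3.853: |R|=0.68671 <1
  x=-3.308: |R|=0.57324 <1
  x=-6.531: |R|=1.05571 >1
  x=-6.332: |R|=1.03558 >1
Interval (-6.0000, 0).

z* = -6.0000.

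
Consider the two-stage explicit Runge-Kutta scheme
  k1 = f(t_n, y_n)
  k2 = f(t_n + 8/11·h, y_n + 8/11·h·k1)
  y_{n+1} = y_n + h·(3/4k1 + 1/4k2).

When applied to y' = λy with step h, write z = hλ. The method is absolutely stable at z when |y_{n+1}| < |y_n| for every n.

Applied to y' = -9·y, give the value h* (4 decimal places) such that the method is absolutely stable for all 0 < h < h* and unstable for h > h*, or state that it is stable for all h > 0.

(-5.5000,0); λ=-9 ⇒ h* = (11/2)/9 = 0.6111.

Set f=λy, z=hλ:
  k1=λy_n ⇒ h·k1=z·y_n;  k2=λ(1+8/11z)y_n ⇒ h·k2=z(1+8/11z)y_n
  y_{n+1}/y_n = 1 + 3/4z + 1/4z(1+8/11z) = 1 + z + 2/11z²
  ⇒ R(z) = 1 + z + 2/11z².

Find x<0 with |R(x)|<1.
x=-1.42: |R|=0.0534
R=1: x+2/11x²=0 ⇒ x=−11/2=-5.5000; min R=1−1/(4·2/11)=-0.3750>−1
Confirm numerically:
  x=-5.338: |R|=0.84277 <1
  x=-5.245: |R|=0.75682 <1
  x=-5.085: |R|=0.61631 <1
  x=-3.161: |R|=0.34429 <1
  x=-6.071: |R|=1.63028 >1
  x=-5.811: |R|=1.32859 >1
  x=-5.673: |R|=1.17844 >1
Stable set (-5.5000, 0).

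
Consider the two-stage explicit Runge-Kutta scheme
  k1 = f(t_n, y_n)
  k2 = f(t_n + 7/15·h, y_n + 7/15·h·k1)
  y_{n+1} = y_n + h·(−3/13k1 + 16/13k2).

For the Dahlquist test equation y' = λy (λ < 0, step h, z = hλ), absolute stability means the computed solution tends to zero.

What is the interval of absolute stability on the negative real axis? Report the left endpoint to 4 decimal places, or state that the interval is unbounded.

With y'=λy (z=hλ):
  k1=λy_n ⇒ h·k1=z·y_n;  k2=λ(1+7/15z)y_n ⇒ h·k2=z(1+7/15z)y_n
  y_{n+1}/y_n = 1 − 3/13z + 16/13z(1+7/15z) = 1 + z + 112/195z²
  so R(z) = 1 + z + 112/195z².

Need |R(x)|<1, x<0.
x=-1.11: |R|=0.5977
R=1: x+112/195x²=0 ⇒ x=−195/112=-1.7411; min R=1−1/(4·112/195)=0.5647>−1
Confirm numerically:
  x=-1.458: |R|=0.76295 <1
  x=-1.342: |R|=0.69240 <1
  x=-1.258: |R|=0.65096 <1
  x=-2.108: |R|=1.44426 >1
  x=-2.002: |R|=1.30003 >1
  x=-1.855: |R|=1.12138 >1
So |R|<1 on (-1.7411, 0).

z∈(-1.7411,0).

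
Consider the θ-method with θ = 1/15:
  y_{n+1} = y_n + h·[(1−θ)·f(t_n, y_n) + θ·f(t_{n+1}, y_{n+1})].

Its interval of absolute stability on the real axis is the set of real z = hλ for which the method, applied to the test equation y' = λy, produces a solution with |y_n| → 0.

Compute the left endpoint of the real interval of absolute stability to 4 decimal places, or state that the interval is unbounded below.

Set f=λy, z=hλ:
  y_{n+1} = y_n + z·[14/15·y_n + 1/15·y_{n+1}] ⇒ (1 − 1/15z)y_{n+1} = (1 + 14/15z)y_n
  ⇒ R(z) = (1 + 14/15z)/(1 − 1/15z).

Boundary: |R(x)|=1, x<0.
x=-0.64: |R|=0.3862
R=−1: 1+14/15x = −1+1/15x ⇒ -13/15x=2 ⇒ x=2/(-13/15)=-2.3077
Confirm numerically:
  x=-2.050: |R|=0.80352 <1
  x=-2.001: |R|=0.76548 <1
  x=-1.455: |R|=0.32634 <1
  x=-1.237: |R|=0.14276 <1
  x=-2.856: |R|=1.39919 >1
  x=-2.819: |R|=1.37303 >1
  x=-2.598: |R|=1.21446 >1
So |R|<1 on (-2.3077, 0).

left endpoint -2.3077.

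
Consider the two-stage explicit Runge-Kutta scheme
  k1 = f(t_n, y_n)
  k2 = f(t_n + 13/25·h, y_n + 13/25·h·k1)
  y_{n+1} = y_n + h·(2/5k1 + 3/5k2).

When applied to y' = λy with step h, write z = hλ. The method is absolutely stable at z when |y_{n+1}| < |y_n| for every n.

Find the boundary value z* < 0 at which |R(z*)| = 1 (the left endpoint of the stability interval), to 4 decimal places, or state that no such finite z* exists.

Test eqn y'=λy, z=hλ:
  k1=λy_n ⇒ h·k1=z·y_n;  k2=λ(1+13/25z)y_n ⇒ h·k2=z(1+13/25z)y_n
  y_{n+1}/y_n = 1 + 2/5z + 3/5z(1+13/25z) = 1 + z + 39/125z²
  Hence R(z) = 1 + z + 39/125z².

Find x<0 with |R(x)|<1.
x=-0.93: |R|=0.3398
R=1: x+39/125x²=0 ⇒ x=−125/39=-3.2051; min R=1−1/(4·39/125)=0.1987>−1
Confirm numerically:
  x=-2.712: |R|=0.58274 <1
  x=-2.512: |R|=0.45676 <1
  x=-1.998: |R|=0.24751 <1
  x=-1.635: |R|=0.19905 <1
  x=-3.753: |R|=1.64152 >1
  x=-3.576: |R|=1.41379 >1
  x=-3.424: |R|=1.23382 >1
So |R|<1 on (-3.2051, 0).

z* = -3.2051.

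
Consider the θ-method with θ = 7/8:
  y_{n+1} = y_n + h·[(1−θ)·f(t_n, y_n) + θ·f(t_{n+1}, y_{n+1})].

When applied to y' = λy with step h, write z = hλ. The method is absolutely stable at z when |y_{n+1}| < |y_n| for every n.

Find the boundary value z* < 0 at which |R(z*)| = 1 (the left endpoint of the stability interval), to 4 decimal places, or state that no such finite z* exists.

unbounded; (−∞, 0).

On y'=λy, z=hλ:
  y_{n+1} = y_n + z·[1/8·y_n + 7/8·y_{n+1}] ⇒ (1 − 7/8z)y_{n+1} = (1 + 1/8z)y_n
  so R(z) = (1 + 1/8z)/(1 − 7/8z).

Solve |R(x)|<1 on ℝ⁻.
x=-0.6: |R|=0.6066
x=-2: |R|=0.2727
x=-10: |R|=0.0256
x=-100: |R|=0.1299
θ=7/8≥1/2 ⇒ |1+1/8x|<|1−7/8x| ∀x<0 ⇒ interval (−∞,0).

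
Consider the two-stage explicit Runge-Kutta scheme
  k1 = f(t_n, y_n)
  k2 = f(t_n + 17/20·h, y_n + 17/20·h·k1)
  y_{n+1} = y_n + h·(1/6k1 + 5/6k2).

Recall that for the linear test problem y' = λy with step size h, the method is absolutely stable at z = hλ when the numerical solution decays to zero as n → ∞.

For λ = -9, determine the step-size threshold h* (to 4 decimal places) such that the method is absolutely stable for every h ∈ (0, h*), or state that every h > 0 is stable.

Set f=λy, z=hλ:
  k1=λy_n ⇒ h·k1=z·y_n;  k2=λ(1+17/20z)y_n ⇒ h·k2=z(1+17/20z)y_n
  y_{n+1}/y_n = 1 + 1/6z + 5/6z(1+17/20z) = 1 + z + 17/24z²
  Hence R(z) = 1 + z + 17/24z².

Solve |R(x)|<1 on ℝ⁻.
x=-1.36: |R|=0.9501
R=1: x+17/24x²=0 ⇒ x=−24/17=-1.4118; min R=1−1/(4·17/24)=0.6471>−1
Confirm numerically:
  x=-1.360: |R|=0.95013 <1
  x=-1.257: |R|=0.86220 <1
  x=-1.100: |R|=0.75708 <1
  x=-0.579: |R|=0.65846 <1
  x=-1.724: |R|=1.38129 >1
  x=-1.694: |R|=1.33866 >1
Interval (-1.4118, 0).

(-1.4118,0); λ=-9 ⇒ h* = (24/17)/9 = 0.1569.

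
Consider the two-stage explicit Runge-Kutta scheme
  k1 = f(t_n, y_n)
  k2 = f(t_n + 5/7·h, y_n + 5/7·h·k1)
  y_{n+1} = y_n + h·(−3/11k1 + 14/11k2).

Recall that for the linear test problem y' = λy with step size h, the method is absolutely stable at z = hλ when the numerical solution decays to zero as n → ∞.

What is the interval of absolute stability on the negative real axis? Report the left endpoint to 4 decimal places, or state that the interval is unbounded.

z∈(-1.1000,0).

On y'=λy, z=hλ:
  k1=λy_n ⇒ h·k1=z·y_n;  k2=λ(1+5/7z)y_n ⇒ h·k2=z(1+5/7z)y_n
  y_{n+1}/y_n = 1 − 3/11z + 14/11z(1+5/7z) = 1 + z + 10/11z²
  R(z) = 1 + z + 10/11z².

Boundary: |R(x)|=1, x<0.
x=-1.1: |R|=1.0000
R=1: x+10/11x²=0 ⇒ x=−11/10=-1.1000; min R=1−1/(4·10/11)=0.7250>−1
Confirm numerically:
  x=-0.912: |R|=0.84413 <1
  x=-0.894: |R|=0.83258 <1
  x=-0.660: |R|=0.73600 <1
  x=-0.494: |R|=0.72785 <1
  x=-1.576: |R|=1.68198 >1
  x=-1.541: |R|=1.61780 >1
  x=-1.152: |R|=1.05446 >1
Stable set (-1.1000, 0).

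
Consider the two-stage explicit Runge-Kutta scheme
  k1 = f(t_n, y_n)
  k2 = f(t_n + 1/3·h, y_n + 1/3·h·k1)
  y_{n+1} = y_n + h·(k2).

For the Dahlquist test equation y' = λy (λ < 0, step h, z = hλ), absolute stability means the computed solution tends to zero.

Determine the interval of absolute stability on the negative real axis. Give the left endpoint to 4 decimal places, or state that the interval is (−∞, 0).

z∈(-3.0000,0).

With y'=λy (z=hλ):
  k1=λy_n ⇒ h·k1=z·y_n;  k2=λ(1+1/3z)y_n ⇒ h·k2=z(1+1/3z)y_n
  y_{n+1}/y_n = 1 + z(1+1/3z) = 1 + z + 1/3z²
  so R(z) = 1 + z + 1/3z².

Boundary: |R(x)|=1, x<0.
x=-1.43: |R|=0.2516
R=1: x+1/3x²=0 ⇒ x=−3=-3.0000; min R=1−1/(4·1/3)=0.2500>−1
Confirm numerically:
  x=-2.834: |R|=0.84319 <1
  x=-2.732: |R|=0.75594 <1
  x=-2.067: |R|=0.35716 <1
  x=-1.235: |R|=0.27341 <1
  x=-3.531: |R|=1.62499 >1
  x=-3.509: |R|=1.59536 >1
  x=-3.143: |R|=1.14982 >1
Interval (-3.0000, 0).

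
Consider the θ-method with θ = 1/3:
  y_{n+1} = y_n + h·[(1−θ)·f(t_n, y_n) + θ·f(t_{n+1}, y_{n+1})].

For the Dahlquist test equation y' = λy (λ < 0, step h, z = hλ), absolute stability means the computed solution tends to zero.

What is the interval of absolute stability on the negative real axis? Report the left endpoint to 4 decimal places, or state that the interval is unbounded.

z∈(-6.0000,0).

Set f=λy, z=hλ:
  y_{n+1} = y_n + z·[2/3·y_n + 1/3·y_{n+1}] ⇒ (1 − 1/3z)y_{n+1} = (1 + 2/3z)y_n
  R(z) = (1 + 2/3z)/(1 − 1/3z).

Boundary: |R(x)|=1, x<0.
x=-0.71: |R|=0.4259
R=−1: 1+2/3x = −1+1/3x ⇒ -1/3x=2 ⇒ x=2/(-1/3)=-6.0000
Confirm numerically:
  x=-5.532: |R|=0.94515 <1
  x=-3.605: |R|=0.63740 <1
  x=-3.583: |R|=0.63284 <1
  x=-6.433: |R|=1.04590 >1
  x=-6.186: |R|=1.02025 >1
Interval (-6.0000, 0).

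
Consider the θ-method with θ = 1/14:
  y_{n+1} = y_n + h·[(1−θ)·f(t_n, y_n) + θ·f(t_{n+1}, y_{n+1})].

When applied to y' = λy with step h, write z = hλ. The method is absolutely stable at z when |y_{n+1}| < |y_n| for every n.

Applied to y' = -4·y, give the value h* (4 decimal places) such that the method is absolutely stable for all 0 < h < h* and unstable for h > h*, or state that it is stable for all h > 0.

Test eqn y'=λy, z=hλ:
  y_{n+1} = y_n + z·[13/14·y_n + 1/14·y_{n+1}] ⇒ (1 − 1/14z)y_{n+1} = (1 + 13/14z)y_n
  R(z) = (1 + 13/14z)/(1 − 1/14z).

Need |R(x)|<1, x<0.
x=-1.16: |R|=0.0712
R=−1: 1+13/14x = −1+1/14x ⇒ -6/7x=2 ⇒ x=2/(-6/7)=-2.3333
Confirm numerically:
  x=-2.161: |R|=0.87204 <1
  x=-1.584: |R|=0.42300 <1
  x=-1.551: |R|=0.39631 <1
  x=-1.205: |R|=0.10950 <1
  x=-2.782: |R|=1.32082 >1
  x=-2.714: |R|=1.27330 >1
  x=-2.461: |R|=1.09307 >1
So |R|<1 on (-2.3333, 0).

(-2.3333,0); λ=-4 ⇒ h* = (7/3)/4 = 0.5833.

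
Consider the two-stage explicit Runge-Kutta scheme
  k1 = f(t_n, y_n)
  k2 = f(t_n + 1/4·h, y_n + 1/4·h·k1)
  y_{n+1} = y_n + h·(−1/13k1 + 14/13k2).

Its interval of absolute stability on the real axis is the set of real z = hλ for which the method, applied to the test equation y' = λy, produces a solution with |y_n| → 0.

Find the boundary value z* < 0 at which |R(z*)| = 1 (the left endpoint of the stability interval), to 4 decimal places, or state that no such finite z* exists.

Set f=λy, z=hλ:
  k1=λy_n ⇒ h·k1=z·y_n;  k2=λ(1+1/4z)y_n ⇒ h·k2=z(1+1/4z)y_n
  y_{n+1}/y_n = 1 − 1/13z + 14/13z(1+1/4z) = 1 + z + 7/26z²
  ⇒ R(z) = 1 + z + 7/26z².

Need |R(x)|<1, x<0.
x=-1.46: |R|=0.1139
R=1: x+7/26x²=0 ⇒ x=−26/7=-3.7143; min R=1−1/(4·7/26)=0.0714>−1
Confirm numerically:
  x=-2.895: |R|=0.36143 <1
  x=-1.851: |R|=0.07144 <1
  x=-1.809: |R|=0.07205 <1
  x=-4.264: |R|=1.63107 >1
  x=-4.095: |R|=1.41974 >1
  x=-3.805: |R|=1.09293 >1
So |R|<1 on (-3.7143, 0).

z* = -3.7143.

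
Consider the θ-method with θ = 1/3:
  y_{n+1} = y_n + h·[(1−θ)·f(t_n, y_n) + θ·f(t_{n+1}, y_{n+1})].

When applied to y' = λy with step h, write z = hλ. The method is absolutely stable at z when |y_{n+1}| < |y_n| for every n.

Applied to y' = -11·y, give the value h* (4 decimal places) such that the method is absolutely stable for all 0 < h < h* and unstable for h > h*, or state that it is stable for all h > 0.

(-6.0000,0); λ=-11 ⇒ h* = (6)/11 = 0.5455.

Set f=λy, z=hλ:
  y_{n+1} = y_n + z·[2/3·y_n + 1/3·y_{n+1}] ⇒ (1 − 1/3z)y_{n+1} = (1 + 2/3z)y_n
  ⇒ R(z) = (1 + 2/3z)/(1 − 1/3z).

Find x<0 with |R(x)|<1.
x=-1.04: |R|=0.2277
R=−1: 1+2/3x = −1+1/3x ⇒ -1/3x=2 ⇒ x=2/(-1/3)=-6.0000
Confirm numerically:
  x=-5.962: |R|=0.99576 <1
  x=-5.522: |R|=0.94391 <1
  x=-2.947: |R|=0.48663 <1
  x=-6.528: |R|=1.05542 >1
  x=-6.512: |R|=1.05383 >1
Stable set (-6.0000, 0).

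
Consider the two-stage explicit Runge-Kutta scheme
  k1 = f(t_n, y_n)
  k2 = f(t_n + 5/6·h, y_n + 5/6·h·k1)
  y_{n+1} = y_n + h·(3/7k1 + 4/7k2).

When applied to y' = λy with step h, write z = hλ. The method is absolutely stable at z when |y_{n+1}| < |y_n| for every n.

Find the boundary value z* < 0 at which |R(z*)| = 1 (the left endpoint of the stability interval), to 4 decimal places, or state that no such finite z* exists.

z* = -2.1000.

On y'=λy, z=hλ:
  k1=λy_n ⇒ h·k1=z·y_n;  k2=λ(1+5/6z)y_n ⇒ h·k2=z(1+5/6z)y_n
  y_{n+1}/y_n = 1 + 3/7z + 4/7z(1+5/6z) = 1 + z + 10/21z²
  so R(z) = 1 + z + 10/21z².

Solve |R(x)|<1 on ℝ⁻.
x=-1.72: |R|=0.6888
R=1: x+10/21x²=0 ⇒ x=−21/10=-2.1000; min R=1−1/(4·10/21)=0.4750>−1
Confirm numerically:
  x=-1.854: |R|=0.78282 <1
  x=-1.665: |R|=0.65511 <1
  x=-1.070: |R|=0.47519 <1
  x=-1.030: |R|=0.47519 <1
  x=-2.581: |R|=1.59117 >1
  x=-2.371: |R|=1.30597 >1
So |R|<1 on (-2.1000, 0).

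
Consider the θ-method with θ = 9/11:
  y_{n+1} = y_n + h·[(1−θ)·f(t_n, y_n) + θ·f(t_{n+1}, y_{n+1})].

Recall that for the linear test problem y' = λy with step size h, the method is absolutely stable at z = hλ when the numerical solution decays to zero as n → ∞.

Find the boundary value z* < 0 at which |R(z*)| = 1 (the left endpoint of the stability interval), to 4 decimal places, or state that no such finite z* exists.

unbounded; (−∞, 0).

With y'=λy (z=hλ):
  y_{n+1} = y_n + z·[2/11·y_n + 9/11·y_{n+1}] ⇒ (1 − 9/11z)y_{n+1} = (1 + 2/11z)y_n
  ⇒ R(z) = (1 + 2/11z)/(1 − 9/11z).

Solve |R(x)|<1 on ℝ⁻.
x=-1.11: |R|=0.4183
x=-2: |R|=0.2414
x=-10: |R|=0.0891
x=-100: |R|=0.2075
θ=9/11≥1/2 ⇒ |1+2/11x|<|1−9/11x| ∀x<0 ⇒ interval (−∞,0).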